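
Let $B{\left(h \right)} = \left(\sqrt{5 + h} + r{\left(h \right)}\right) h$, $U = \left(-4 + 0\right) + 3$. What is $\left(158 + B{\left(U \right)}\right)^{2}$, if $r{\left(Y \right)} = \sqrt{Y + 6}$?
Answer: $\left(-156 + \sqrt{5}\right)^{2} \approx 23643.0$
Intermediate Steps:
$U = -1$ ($U = -4 + 3 = -1$)
$r{\left(Y \right)} = \sqrt{6 + Y}$
$B{\left(h \right)} = h \left(\sqrt{5 + h} + \sqrt{6 + h}\right)$ ($B{\left(h \right)} = \left(\sqrt{5 + h} + \sqrt{6 + h}\right) h = h \left(\sqrt{5 + h} + \sqrt{6 + h}\right)$)
$\left(158 + B{\left(U \right)}\right)^{2} = \left(158 - \left(\sqrt{5 - 1} + \sqrt{6 - 1}\right)\right)^{2} = \left(158 - \left(\sqrt{4} + \sqrt{5}\right)\right)^{2} = \left(158 - \left(2 + \sqrt{5}\right)\right)^{2} = \left(156 - \sqrt{5}\right)^{2}$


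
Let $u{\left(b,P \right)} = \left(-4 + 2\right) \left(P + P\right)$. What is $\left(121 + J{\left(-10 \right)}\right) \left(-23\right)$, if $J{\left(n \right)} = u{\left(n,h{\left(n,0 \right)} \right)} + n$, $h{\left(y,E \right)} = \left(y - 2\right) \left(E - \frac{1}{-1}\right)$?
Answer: $-3657$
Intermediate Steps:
$h{\left(y,E \right)} = \left(1 + E\right) \left(-2 + y\right)$ ($h{\left(y,E \right)} = \left(-2 + y\right) \left(E - -1\right) = \left(-2 + y\right) \left(E + 1\right) = \left(-2 + y\right) \left(1 + E\right) = \left(1 + E\right) \left(-2 + y\right)$)
$u{\left(b,P \right)} = - 4 P$ ($u{\left(b,P \right)} = - 2 \cdot 2 P = - 4 P$)
$J{\left(n \right)} = 8 - 3 n$ ($J{\left(n \right)} = - 4 \left(-2 + n - 0 + 0 n\right) + n = - 4 \left(-2 + n + 0 + 0\right) + n = - 4 \left(-2 + n\right) + n = \left(8 - 4 n\right) + n = 8 - 3 n$)
$\left(121 + J{\left(-10 \right)}\right) \left(-23\right) = \left(121 + \left(8 - -30\right)\right) \left(-23\right) = \left(121 + \left(8 + 30\right)\right) \left(-23\right) = \left(121 + 38\right) \left(-23\right) = 159 \left(-23\right) = -3657$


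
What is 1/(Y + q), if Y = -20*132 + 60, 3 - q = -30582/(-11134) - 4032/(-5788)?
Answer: -8055449/20786629686 ≈ -0.00038753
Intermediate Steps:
q = -3571266/8055449 (q = 3 - (-30582/(-11134) - 4032/(-5788)) = 3 - (-30582*(-1/11134) - 4032*(-1/5788)) = 3 - (15291/5567 + 1008/1447) = 3 - 1*27737613/8055449 = 3 - 27737613/8055449 = -3571266/8055449 ≈ -0.44334)
Y = -2580 (Y = -2640 + 60 = -2580)
1/(Y + q) = 1/(-2580 - 3571266/8055449) = 1/(-20786629686/8055449) = -8055449/20786629686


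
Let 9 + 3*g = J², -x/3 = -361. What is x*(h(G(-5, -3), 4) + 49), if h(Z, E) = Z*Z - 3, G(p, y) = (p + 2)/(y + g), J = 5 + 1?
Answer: 200355/4 ≈ 50089.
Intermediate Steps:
x = 1083 (x = -3*(-361) = 1083)
J = 6
g = 9 (g = -3 + (⅓)*6² = -3 + (⅓)*36 = -3 + 12 = 9)
G(p, y) = (2 + p)/(9 + y) (G(p, y) = (p + 2)/(y + 9) = (2 + p)/(9 + y))
h(Z, E) = -3 + Z² (h(Z, E) = Z² - 3 = -3 + Z²)
x*(h(G(-5, -3), 4) + 49) = 1083*((-3 + ((2 - 5)/(9 - 3))²) + 49) = 1083*((-3 + (-3/6)²) + 49) = 1083*((-3 + ((⅙)*(-3))²) + 49) = 1083*((-3 + (-½)²) + 49) = 1083*((-3 + ¼) + 49) = 1083*(-11/4 + 49) = 1083*(185/4) = 200355/4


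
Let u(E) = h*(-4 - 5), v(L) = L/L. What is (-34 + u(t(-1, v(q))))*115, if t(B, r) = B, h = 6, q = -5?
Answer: -10120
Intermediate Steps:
v(L) = 1
u(E) = -54 (u(E) = 6*(-4 - 5) = 6*(-9) = -54)
(-34 + u(t(-1, v(q))))*115 = (-34 - 54)*115 = -88*115 = -10120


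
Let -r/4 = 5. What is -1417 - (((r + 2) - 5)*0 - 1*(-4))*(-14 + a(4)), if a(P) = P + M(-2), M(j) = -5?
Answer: -1357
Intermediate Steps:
r = -20 (r = -4*5 = -20)
a(P) = -5 + P (a(P) = P - 5 = -5 + P)
-1417 - (((r + 2) - 5)*0 - 1*(-4))*(-14 + a(4)) = -1417 - (((-20 + 2) - 5)*0 - 1*(-4))*(-14 + (-5 + 4)) = -1417 - ((-18 - 5)*0 + 4)*(-14 - 1) = -1417 - (-23*0 + 4)*(-15) = -1417 - (0 + 4)*(-15) = -1417 - 4*(-15) = -1417 - 1*(-60) = -1417 + 60 = -1357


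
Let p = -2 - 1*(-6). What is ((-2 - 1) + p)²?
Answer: 1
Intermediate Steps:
p = 4 (p = -2 + 6 = 4)
((-2 - 1) + p)² = ((-2 - 1) + 4)² = (-3 + 4)² = 1² = 1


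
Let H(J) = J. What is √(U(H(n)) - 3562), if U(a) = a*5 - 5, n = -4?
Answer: I*√3587 ≈ 59.892*I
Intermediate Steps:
U(a) = -5 + 5*a (U(a) = 5*a - 5 = -5 + 5*a)
√(U(H(n)) - 3562) = √((-5 + 5*(-4)) - 3562) = √((-5 - 20) - 3562) = √(-25 - 3562) = √(-3587) = I*√3587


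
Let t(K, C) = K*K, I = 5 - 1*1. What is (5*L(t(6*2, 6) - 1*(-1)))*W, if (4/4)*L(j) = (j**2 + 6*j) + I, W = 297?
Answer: 32520015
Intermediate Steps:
I = 4 (I = 5 - 1 = 4)
t(K, C) = K**2
L(j) = 4 + j**2 + 6*j (L(j) = (j**2 + 6*j) + 4 = 4 + j**2 + 6*j)
(5*L(t(6*2, 6) - 1*(-1)))*W = (5*(4 + ((6*2)**2 - 1*(-1))**2 + 6*((6*2)**2 - 1*(-1))))*297 = (5*(4 + (12**2 + 1)**2 + 6*(12**2 + 1)))*297 = (5*(4 + (144 + 1)**2 + 6*(144 + 1)))*297 = (5*(4 + 145**2 + 6*145))*297 = (5*(4 + 21025 + 870))*297 = (5*21899)*297 = 109495*297 = 32520015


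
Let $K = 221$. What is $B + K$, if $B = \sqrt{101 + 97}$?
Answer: $221 + 3 \sqrt{22} \approx 235.07$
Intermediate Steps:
$B = 3 \sqrt{22}$ ($B = \sqrt{198} = 3 \sqrt{22} \approx 14.071$)
$B + K = 3 \sqrt{22} + 221 = 221 + 3 \sqrt{22}$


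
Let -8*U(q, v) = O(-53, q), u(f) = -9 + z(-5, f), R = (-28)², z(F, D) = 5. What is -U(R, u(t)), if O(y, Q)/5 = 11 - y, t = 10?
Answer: 40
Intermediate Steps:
O(y, Q) = 55 - 5*y (O(y, Q) = 5*(11 - y) = 55 - 5*y)
R = 784
u(f) = -4 (u(f) = -9 + 5 = -4)
U(q, v) = -40 (U(q, v) = -(55 - 5*(-53))/8 = -(55 + 265)/8 = -⅛*320 = -40)
-U(R, u(t)) = -1*(-40) = 40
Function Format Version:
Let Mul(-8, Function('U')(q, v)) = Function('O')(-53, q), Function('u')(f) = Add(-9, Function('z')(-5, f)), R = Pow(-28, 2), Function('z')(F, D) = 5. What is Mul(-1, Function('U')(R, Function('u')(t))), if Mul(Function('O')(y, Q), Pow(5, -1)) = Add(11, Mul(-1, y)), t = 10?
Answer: 40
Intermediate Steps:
Function('O')(y, Q) = Add(55, Mul(-5, y)) (Function('O')(y, Q) = Mul(5, Add(11, Mul(-1, y))) = Add(55, Mul(-5, y)))
R = 784
Function('u')(f) = -4 (Function('u')(f) = Add(-9, 5) = -4)
Function('U')(q, v) = -40 (Function('U')(q, v) = Mul(Rational(-1, 8), Add(55, Mul(-5, -53))) = Mul(Rational(-1, 8), Add(55, 265)) = Mul(Rational(-1, 8), 320) = -40)
Mul(-1, Function('U')(R, Function('u')(t))) = Mul(-1, -40) = 40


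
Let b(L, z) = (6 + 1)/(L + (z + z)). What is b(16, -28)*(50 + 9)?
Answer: -413/40 ≈ -10.325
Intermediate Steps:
b(L, z) = 7/(L + 2*z)
b(16, -28)*(50 + 9) = (7/(16 + 2*(-28)))*(50 + 9) = (7/(16 - 56))*59 = (7/(-40))*59 = (7*(-1/40))*59 = -7/40*59 = -413/40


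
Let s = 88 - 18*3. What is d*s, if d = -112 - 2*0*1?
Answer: -3808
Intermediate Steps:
d = -112 (d = -112 + 0*1 = -112 + 0 = -112)
s = 34 (s = 88 - 1*54 = 88 - 54 = 34)
d*s = -112*34 = -3808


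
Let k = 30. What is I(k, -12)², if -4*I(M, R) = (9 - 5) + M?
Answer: 289/4 ≈ 72.250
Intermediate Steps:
I(M, R) = -1 - M/4 (I(M, R) = -((9 - 5) + M)/4 = -(4 + M)/4 = -1 - M/4)
I(k, -12)² = (-1 - ¼*30)² = (-1 - 15/2)² = (-17/2)² = 289/4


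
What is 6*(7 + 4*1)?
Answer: 66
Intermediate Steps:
6*(7 + 4*1) = 6*(7 + 4) = 6*11 = 66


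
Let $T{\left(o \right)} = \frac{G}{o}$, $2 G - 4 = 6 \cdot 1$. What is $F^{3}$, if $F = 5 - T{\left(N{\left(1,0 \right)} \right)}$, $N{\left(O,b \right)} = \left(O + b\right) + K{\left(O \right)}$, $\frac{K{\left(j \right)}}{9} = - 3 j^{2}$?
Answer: $\frac{2460375}{17576} \approx 139.98$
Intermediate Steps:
$G = 5$ ($G = 2 + \frac{6 \cdot 1}{2} = 2 + \frac{1}{2} \cdot 6 = 2 + 3 = 5$)
$K{\left(j \right)} = - 27 j^{2}$ ($K{\left(j \right)} = 9 \left(- 3 j^{2}\right) = - 27 j^{2}$)
$N{\left(O,b \right)} = O + b - 27 O^{2}$ ($N{\left(O,b \right)} = \left(O + b\right) - 27 O^{2} = O + b - 27 O^{2}$)
$T{\left(o \right)} = \frac{5}{o}$
$F = \frac{135}{26}$ ($F = 5 - \frac{5}{1 + 0 - 27 \cdot 1^{2}} = 5 - \frac{5}{1 + 0 - 27} = 5 - \frac{5}{-26} = 5 - 5 \left(- \frac{1}{26}\right) = 5 - - \frac{5}{26} = 5 + \frac{5}{26} = \frac{135}{26} \approx 5.1923$)
$F^{3} = \left(\frac{135}{26}\right)^{3} = \frac{2460375}{17576}$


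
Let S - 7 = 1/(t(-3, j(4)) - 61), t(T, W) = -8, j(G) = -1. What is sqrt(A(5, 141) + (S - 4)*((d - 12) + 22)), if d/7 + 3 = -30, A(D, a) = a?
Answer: I*sqrt(2469993)/69 ≈ 22.777*I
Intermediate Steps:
d = -231 (d = -21 + 7*(-30) = -21 - 210 = -231)
S = 482/69 (S = 7 + 1/(-8 - 61) = 7 + 1/(-69) = 7 - 1/69 = 482/69 ≈ 6.9855)
sqrt(A(5, 141) + (S - 4)*((d - 12) + 22)) = sqrt(141 + (482/69 - 4)*((-231 - 12) + 22)) = sqrt(141 + 206*(-243 + 22)/69) = sqrt(141 + (206/69)*(-221)) = sqrt(141 - 45526/69) = sqrt(-35797/69) = I*sqrt(2469993)/69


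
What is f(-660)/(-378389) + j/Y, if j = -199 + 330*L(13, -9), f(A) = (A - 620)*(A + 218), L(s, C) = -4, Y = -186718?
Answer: -15008971827/10093148186 ≈ -1.4870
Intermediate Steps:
f(A) = (-620 + A)*(218 + A)
j = -1519 (j = -199 + 330*(-4) = -199 - 1320 = -1519)
f(-660)/(-378389) + j/Y = (-135160 + (-660)² - 402*(-660))/(-378389) - 1519/(-186718) = (-135160 + 435600 + 265320)*(-1/378389) - 1519*(-1/186718) = 565760*(-1/378389) + 217/26674 = -565760/378389 + 217/26674 = -15008971827/10093148186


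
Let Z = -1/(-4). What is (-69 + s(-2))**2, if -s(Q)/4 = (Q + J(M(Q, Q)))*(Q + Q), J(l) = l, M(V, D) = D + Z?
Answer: 16641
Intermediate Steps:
Z = 1/4 (Z = -1*(-1/4) = 1/4 ≈ 0.25000)
M(V, D) = 1/4 + D (M(V, D) = D + 1/4 = 1/4 + D)
s(Q) = -8*Q*(1/4 + 2*Q) (s(Q) = -4*(Q + (1/4 + Q))*(Q + Q) = -4*(1/4 + 2*Q)*2*Q = -8*Q*(1/4 + 2*Q))
(-69 + s(-2))**2 = (-69 - 2*(-2)*(1 + 8*(-2)))**2 = (-69 - 2*(-2)*(1 - 16))**2 = (-69 - 2*(-2)*(-15))**2 = (-69 - 60)**2 = (-129)**2 = 16641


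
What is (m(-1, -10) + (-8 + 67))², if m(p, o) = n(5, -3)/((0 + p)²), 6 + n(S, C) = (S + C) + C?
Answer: 2704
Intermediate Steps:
n(S, C) = -6 + S + 2*C (n(S, C) = -6 + ((S + C) + C) = -6 + ((C + S) + C) = -6 + (S + 2*C) = -6 + S + 2*C)
m(p, o) = -7/p² (m(p, o) = (-6 + 5 + 2*(-3))/((0 + p)²) = (-6 + 5 - 6)/(p²) = -7/p²)
(m(-1, -10) + (-8 + 67))² = (-7/(-1)² + (-8 + 67))² = (-7*1 + 59)² = (-7 + 59)² = 52² = 2704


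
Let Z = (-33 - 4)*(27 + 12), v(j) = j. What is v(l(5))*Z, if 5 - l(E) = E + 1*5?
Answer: 7215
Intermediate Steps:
l(E) = -E (l(E) = 5 - (E + 1*5) = 5 - (E + 5) = 5 - (5 + E) = 5 + (-5 - E) = -E)
Z = -1443 (Z = -37*39 = -1443)
v(l(5))*Z = -1*5*(-1443) = -5*(-1443) = 7215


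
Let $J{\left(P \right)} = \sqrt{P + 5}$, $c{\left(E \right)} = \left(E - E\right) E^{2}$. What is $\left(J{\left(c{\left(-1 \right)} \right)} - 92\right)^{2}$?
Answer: $\left(92 - \sqrt{5}\right)^{2} \approx 8057.6$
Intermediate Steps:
$c{\left(E \right)} = 0$ ($c{\left(E \right)} = 0 E^{2} = 0$)
$J{\left(P \right)} = \sqrt{5 + P}$
$\left(J{\left(c{\left(-1 \right)} \right)} - 92\right)^{2} = \left(\sqrt{5 + 0} - 92\right)^{2} = \left(\sqrt{5} - 92\right)^{2} = \left(-92 + \sqrt{5}\right)^{2}$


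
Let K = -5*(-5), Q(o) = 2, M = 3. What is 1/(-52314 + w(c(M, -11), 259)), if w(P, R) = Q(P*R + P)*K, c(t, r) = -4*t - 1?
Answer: -1/52264 ≈ -1.9134e-5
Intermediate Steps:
c(t, r) = -1 - 4*t
K = 25
w(P, R) = 50 (w(P, R) = 2*25 = 50)
1/(-52314 + w(c(M, -11), 259)) = 1/(-52314 + 50) = 1/(-52264) = -1/52264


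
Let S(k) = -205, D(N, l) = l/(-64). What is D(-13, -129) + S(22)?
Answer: -12991/64 ≈ -202.98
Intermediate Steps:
D(N, l) = -l/64 (D(N, l) = l*(-1/64) = -l/64)
D(-13, -129) + S(22) = -1/64*(-129) - 205 = 129/64 - 205 = -12991/64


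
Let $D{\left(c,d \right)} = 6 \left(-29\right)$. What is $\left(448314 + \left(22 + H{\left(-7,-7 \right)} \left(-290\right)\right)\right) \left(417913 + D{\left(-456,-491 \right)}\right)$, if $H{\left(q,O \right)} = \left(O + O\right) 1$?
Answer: $188983452644$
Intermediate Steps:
$H{\left(q,O \right)} = 2 O$ ($H{\left(q,O \right)} = 2 O 1 = 2 O$)
$D{\left(c,d \right)} = -174$
$\left(448314 + \left(22 + H{\left(-7,-7 \right)} \left(-290\right)\right)\right) \left(417913 + D{\left(-456,-491 \right)}\right) = \left(448314 + \left(22 + 2 \left(-7\right) \left(-290\right)\right)\right) \left(417913 - 174\right) = \left(448314 + \left(22 - -4060\right)\right) 417739 = \left(448314 + \left(22 + 4060\right)\right) 417739 = \left(448314 + 4082\right) 417739 = 452396 \cdot 417739 = 188983452644$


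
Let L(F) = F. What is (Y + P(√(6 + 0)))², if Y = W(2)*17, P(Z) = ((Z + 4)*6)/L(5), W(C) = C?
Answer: 37852/25 + 2328*√6/25 ≈ 1742.2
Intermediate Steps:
P(Z) = 24/5 + 6*Z/5 (P(Z) = ((Z + 4)*6)/5 = ((4 + Z)*6)*(⅕) = (24 + 6*Z)*(⅕) = 24/5 + 6*Z/5)
Y = 34 (Y = 2*17 = 34)
(Y + P(√(6 + 0)))² = (34 + (24/5 + 6*√(6 + 0)/5))² = (34 + (24/5 + 6*√6/5))² = (194/5 + 6*√6/5)²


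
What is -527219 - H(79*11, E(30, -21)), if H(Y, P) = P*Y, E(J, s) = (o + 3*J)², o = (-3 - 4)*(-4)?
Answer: -12627175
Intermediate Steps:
o = 28 (o = -7*(-4) = 28)
E(J, s) = (28 + 3*J)²
-527219 - H(79*11, E(30, -21)) = -527219 - (28 + 3*30)²*79*11 = -527219 - (28 + 90)²*869 = -527219 - 118²*869 = -527219 - 13924*869 = -527219 - 1*12099956 = -527219 - 12099956 = -12627175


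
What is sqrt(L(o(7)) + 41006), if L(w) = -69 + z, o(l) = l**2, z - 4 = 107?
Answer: 2*sqrt(10262) ≈ 202.60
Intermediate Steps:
z = 111 (z = 4 + 107 = 111)
L(w) = 42 (L(w) = -69 + 111 = 42)
sqrt(L(o(7)) + 41006) = sqrt(42 + 41006) = sqrt(41048) = 2*sqrt(10262)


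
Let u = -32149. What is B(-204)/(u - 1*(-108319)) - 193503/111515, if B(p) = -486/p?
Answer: -6681615555/3850657556 ≈ -1.7352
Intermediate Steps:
B(-204)/(u - 1*(-108319)) - 193503/111515 = (-486/(-204))/(-32149 - 1*(-108319)) - 193503/111515 = (-486*(-1/204))/(-32149 + 108319) - 193503*1/111515 = (81/34)/76170 - 193503/111515 = (81/34)*(1/76170) - 193503/111515 = 27/863260 - 193503/111515 = -6681615555/3850657556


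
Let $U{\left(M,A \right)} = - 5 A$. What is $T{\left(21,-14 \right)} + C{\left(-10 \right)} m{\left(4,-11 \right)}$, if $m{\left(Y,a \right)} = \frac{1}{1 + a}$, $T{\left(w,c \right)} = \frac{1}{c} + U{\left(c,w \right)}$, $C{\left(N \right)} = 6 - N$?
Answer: $- \frac{7467}{70} \approx -106.67$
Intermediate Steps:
$T{\left(w,c \right)} = \frac{1}{c} - 5 w$
$T{\left(21,-14 \right)} + C{\left(-10 \right)} m{\left(4,-11 \right)} = \left(\frac{1}{-14} - 105\right) + \frac{6 - -10}{1 - 11} = \left(- \frac{1}{14} - 105\right) + \frac{6 + 10}{-10} = - \frac{1471}{14} + 16 \left(- \frac{1}{10}\right) = - \frac{1471}{14} - \frac{8}{5} = - \frac{7467}{70}$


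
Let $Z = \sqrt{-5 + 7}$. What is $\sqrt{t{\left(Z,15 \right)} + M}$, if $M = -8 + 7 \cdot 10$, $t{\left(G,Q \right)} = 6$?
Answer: $2 \sqrt{17} \approx 8.2462$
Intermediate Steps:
$Z = \sqrt{2} \approx 1.4142$
$M = 62$ ($M = -8 + 70 = 62$)
$\sqrt{t{\left(Z,15 \right)} + M} = \sqrt{6 + 62} = \sqrt{68} = 2 \sqrt{17}$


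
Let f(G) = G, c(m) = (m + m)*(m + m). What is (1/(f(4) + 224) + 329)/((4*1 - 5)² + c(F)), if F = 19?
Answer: 75013/329460 ≈ 0.22768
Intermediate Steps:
c(m) = 4*m² (c(m) = (2*m)*(2*m) = 4*m²)
(1/(f(4) + 224) + 329)/((4*1 - 5)² + c(F)) = (1/(4 + 224) + 329)/((4*1 - 5)² + 4*19²) = (1/228 + 329)/((4 - 5)² + 4*361) = (1/228 + 329)/((-1)² + 1444) = 75013/(228*(1 + 1444)) = (75013/228)/1445 = (75013/228)*(1/1445) = 75013/329460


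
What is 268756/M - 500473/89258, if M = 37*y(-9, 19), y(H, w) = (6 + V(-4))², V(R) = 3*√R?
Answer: -500473/89258 - 67189*I/666 ≈ -5.607 - 100.88*I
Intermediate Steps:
y(H, w) = (6 + 6*I)² (y(H, w) = (6 + 3*√(-4))² = (6 + 3*(2*I))² = (6 + 6*I)²)
M = 2664*I (M = 37*(72*I) = 2664*I ≈ 2664.0*I)
268756/M - 500473/89258 = 268756/((2664*I)) - 500473/89258 = 268756*(-I/2664) - 500473*1/89258 = -67189*I/666 - 500473/89258 = -500473/89258 - 67189*I/666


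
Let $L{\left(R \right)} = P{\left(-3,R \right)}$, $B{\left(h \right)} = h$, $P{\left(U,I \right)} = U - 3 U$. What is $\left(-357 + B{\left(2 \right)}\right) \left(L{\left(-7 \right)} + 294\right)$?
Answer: $-106500$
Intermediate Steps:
$P{\left(U,I \right)} = - 2 U$
$L{\left(R \right)} = 6$ ($L{\left(R \right)} = \left(-2\right) \left(-3\right) = 6$)
$\left(-357 + B{\left(2 \right)}\right) \left(L{\left(-7 \right)} + 294\right) = \left(-357 + 2\right) \left(6 + 294\right) = \left(-355\right) 300 = -106500$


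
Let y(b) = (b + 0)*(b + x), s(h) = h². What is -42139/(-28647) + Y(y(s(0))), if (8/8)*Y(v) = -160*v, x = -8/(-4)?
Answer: 42139/28647 ≈ 1.4710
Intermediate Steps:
x = 2 (x = -8*(-¼) = 2)
y(b) = b*(2 + b) (y(b) = (b + 0)*(b + 2) = b*(2 + b))
Y(v) = -160*v
-42139/(-28647) + Y(y(s(0))) = -42139/(-28647) - 160*0²*(2 + 0²) = -42139*(-1/28647) - 0*(2 + 0) = 42139/28647 - 0*2 = 42139/28647 - 160*0 = 42139/28647 + 0 = 42139/28647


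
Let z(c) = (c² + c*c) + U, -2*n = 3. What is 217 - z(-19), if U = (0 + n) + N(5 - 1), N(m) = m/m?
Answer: -1009/2 ≈ -504.50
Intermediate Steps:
n = -3/2 (n = -½*3 = -3/2 ≈ -1.5000)
N(m) = 1
U = -½ (U = (0 - 3/2) + 1 = -3/2 + 1 = -½ ≈ -0.50000)
z(c) = -½ + 2*c² (z(c) = (c² + c*c) - ½ = (c² + c²) - ½ = 2*c² - ½ = -½ + 2*c²)
217 - z(-19) = 217 - (-½ + 2*(-19)²) = 217 - (-½ + 2*361) = 217 - (-½ + 722) = 217 - 1*1443/2 = 217 - 1443/2 = -1009/2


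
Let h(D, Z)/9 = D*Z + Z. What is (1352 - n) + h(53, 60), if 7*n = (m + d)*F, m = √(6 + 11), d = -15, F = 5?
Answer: 213659/7 - 5*√17/7 ≈ 30520.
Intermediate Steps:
m = √17 ≈ 4.1231
h(D, Z) = 9*Z + 9*D*Z (h(D, Z) = 9*(D*Z + Z) = 9*(Z + D*Z) = 9*Z + 9*D*Z)
n = -75/7 + 5*√17/7 (n = ((√17 - 15)*5)/7 = ((-15 + √17)*5)/7 = (-75 + 5*√17)/7 = -75/7 + 5*√17/7 ≈ -7.7692)
(1352 - n) + h(53, 60) = (1352 - (-75/7 + 5*√17/7)) + 9*60*(1 + 53) = (1352 + (75/7 - 5*√17/7)) + 9*60*54 = (9539/7 - 5*√17/7) + 29160 = 213659/7 - 5*√17/7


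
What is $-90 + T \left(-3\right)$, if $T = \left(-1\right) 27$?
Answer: $-9$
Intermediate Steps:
$T = -27$
$-90 + T \left(-3\right) = -90 - -81 = -90 + 81 = -9$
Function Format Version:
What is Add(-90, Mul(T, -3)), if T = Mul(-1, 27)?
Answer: -9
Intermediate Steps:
T = -27
Add(-90, Mul(T, -3)) = Add(-90, Mul(-27, -3)) = Add(-90, 81) = -9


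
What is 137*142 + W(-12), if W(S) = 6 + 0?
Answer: 19460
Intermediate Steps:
W(S) = 6
137*142 + W(-12) = 137*142 + 6 = 19454 + 6 = 19460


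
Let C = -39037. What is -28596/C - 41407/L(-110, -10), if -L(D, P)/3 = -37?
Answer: -1613230903/4333107 ≈ -372.30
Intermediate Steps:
L(D, P) = 111 (L(D, P) = -3*(-37) = 111)
-28596/C - 41407/L(-110, -10) = -28596/(-39037) - 41407/111 = -28596*(-1/39037) - 41407*1/111 = 28596/39037 - 41407/111 = -1613230903/4333107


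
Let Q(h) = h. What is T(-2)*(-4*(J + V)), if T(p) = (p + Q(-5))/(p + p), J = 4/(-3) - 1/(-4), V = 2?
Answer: -77/12 ≈ -6.4167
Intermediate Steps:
J = -13/12 (J = 4*(-⅓) - 1*(-¼) = -4/3 + ¼ = -13/12 ≈ -1.0833)
T(p) = (-5 + p)/(2*p) (T(p) = (p - 5)/(p + p) = (-5 + p)/((2*p)) = (-5 + p)*(1/(2*p)) = (-5 + p)/(2*p))
T(-2)*(-4*(J + V)) = ((½)*(-5 - 2)/(-2))*(-4*(-13/12 + 2)) = ((½)*(-½)*(-7))*(-4*11/12) = (7/4)*(-11/3) = -77/12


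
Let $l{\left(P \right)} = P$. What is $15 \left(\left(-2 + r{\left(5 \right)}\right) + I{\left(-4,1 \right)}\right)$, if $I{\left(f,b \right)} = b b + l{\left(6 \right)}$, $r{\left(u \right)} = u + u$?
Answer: $225$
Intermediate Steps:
$r{\left(u \right)} = 2 u$
$I{\left(f,b \right)} = 6 + b^{2}$ ($I{\left(f,b \right)} = b b + 6 = b^{2} + 6 = 6 + b^{2}$)
$15 \left(\left(-2 + r{\left(5 \right)}\right) + I{\left(-4,1 \right)}\right) = 15 \left(\left(-2 + 2 \cdot 5\right) + \left(6 + 1^{2}\right)\right) = 15 \left(\left(-2 + 10\right) + \left(6 + 1\right)\right) = 15 \left(8 + 7\right) = 15 \cdot 15 = 225$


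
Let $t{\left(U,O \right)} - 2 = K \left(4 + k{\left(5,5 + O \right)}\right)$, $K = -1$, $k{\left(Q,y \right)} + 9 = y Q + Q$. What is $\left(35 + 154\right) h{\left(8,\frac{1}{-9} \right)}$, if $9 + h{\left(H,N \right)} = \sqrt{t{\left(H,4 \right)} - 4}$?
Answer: $-1701 + 189 i \sqrt{47} \approx -1701.0 + 1295.7 i$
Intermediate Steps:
$k{\left(Q,y \right)} = -9 + Q + Q y$ ($k{\left(Q,y \right)} = -9 + \left(y Q + Q\right) = -9 + \left(Q y + Q\right) = -9 + \left(Q + Q y\right) = -9 + Q + Q y$)
$t{\left(U,O \right)} = -23 - 5 O$ ($t{\left(U,O \right)} = 2 - \left(4 + \left(-9 + 5 + 5 \left(5 + O\right)\right)\right) = 2 - \left(4 + \left(-9 + 5 + \left(25 + 5 O\right)\right)\right) = 2 - \left(4 + \left(21 + 5 O\right)\right) = 2 - \left(25 + 5 O\right) = -23 - 5 O$)
$h{\left(H,N \right)} = -9 + i \sqrt{47}$ ($h{\left(H,N \right)} = -9 + \sqrt{\left(-23 - 20\right) - 4} = -9 + \sqrt{-43 - 4} = -9 + \sqrt{-47} = -9 + i \sqrt{47}$)
$\left(35 + 154\right) h{\left(8,\frac{1}{-9} \right)} = \left(35 + 154\right) \left(-9 + i \sqrt{47}\right) = 189 \left(-9 + i \sqrt{47}\right) = -1701 + 189 i \sqrt{47}$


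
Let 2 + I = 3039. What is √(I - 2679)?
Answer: √358 ≈ 18.921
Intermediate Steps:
I = 3037 (I = -2 + 3039 = 3037)
√(I - 2679) = √(3037 - 2679) = √358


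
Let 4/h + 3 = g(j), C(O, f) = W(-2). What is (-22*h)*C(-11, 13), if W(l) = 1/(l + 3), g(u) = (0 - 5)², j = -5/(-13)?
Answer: -4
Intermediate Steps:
j = 5/13 (j = -5*(-1/13) = 5/13 ≈ 0.38462)
g(u) = 25 (g(u) = (-5)² = 25)
W(l) = 1/(3 + l)
C(O, f) = 1 (C(O, f) = 1/(3 - 2) = 1/1 = 1)
h = 2/11 (h = 4/(-3 + 25) = 4/22 = 4*(1/22) = 2/11 ≈ 0.18182)
(-22*h)*C(-11, 13) = -22*2/11*1 = -4*1 = -4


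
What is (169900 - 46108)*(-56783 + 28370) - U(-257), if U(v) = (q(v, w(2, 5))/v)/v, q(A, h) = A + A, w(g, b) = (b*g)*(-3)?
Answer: -903946638670/257 ≈ -3.5173e+9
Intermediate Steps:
w(g, b) = -3*b*g
q(A, h) = 2*A
U(v) = 2/v (U(v) = ((2*v)/v)/v = 2/v)
(169900 - 46108)*(-56783 + 28370) - U(-257) = (169900 - 46108)*(-56783 + 28370) - 2/(-257) = 123792*(-28413) - 2*(-1)/257 = -3517302096 - 1*(-2/257) = -3517302096 + 2/257 = -903946638670/257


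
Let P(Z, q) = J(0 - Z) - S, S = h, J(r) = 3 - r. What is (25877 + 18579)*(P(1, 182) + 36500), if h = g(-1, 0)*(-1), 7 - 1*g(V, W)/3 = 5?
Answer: 1623088560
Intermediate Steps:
g(V, W) = 6 (g(V, W) = 21 - 3*5 = 21 - 15 = 6)
h = -6 (h = 6*(-1) = -6)
S = -6
P(Z, q) = 9 + Z (P(Z, q) = (3 - (0 - Z)) - 1*(-6) = (3 - (-1)*Z) + 6 = (3 + Z) + 6 = 9 + Z)
(25877 + 18579)*(P(1, 182) + 36500) = (25877 + 18579)*((9 + 1) + 36500) = 44456*(10 + 36500) = 44456*36510 = 1623088560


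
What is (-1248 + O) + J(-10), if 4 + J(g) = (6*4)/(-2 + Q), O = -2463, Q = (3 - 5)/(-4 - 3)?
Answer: -3729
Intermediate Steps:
Q = 2/7 (Q = -2/(-7) = -2*(-⅐) = 2/7 ≈ 0.28571)
J(g) = -18 (J(g) = -4 + (6*4)/(-2 + 2/7) = -4 + 24/(-12/7) = -4 + 24*(-7/12) = -4 - 14 = -18)
(-1248 + O) + J(-10) = (-1248 - 2463) - 18 = -3711 - 18 = -3729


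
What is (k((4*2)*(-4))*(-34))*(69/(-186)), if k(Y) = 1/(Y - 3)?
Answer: -391/1085 ≈ -0.36037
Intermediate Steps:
k(Y) = 1/(-3 + Y)
(k((4*2)*(-4))*(-34))*(69/(-186)) = (-34/(-3 + (4*2)*(-4)))*(69/(-186)) = (-34/(-3 + 8*(-4)))*(69*(-1/186)) = (-34/(-3 - 32))*(-23/62) = (-34/(-35))*(-23/62) = -1/35*(-34)*(-23/62) = (34/35)*(-23/62) = -391/1085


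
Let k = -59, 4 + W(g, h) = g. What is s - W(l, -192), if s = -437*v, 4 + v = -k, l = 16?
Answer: -24047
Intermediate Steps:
W(g, h) = -4 + g
v = 55 (v = -4 - 1*(-59) = -4 + 59 = 55)
s = -24035 (s = -437*55 = -24035)
s - W(l, -192) = -24035 - (-4 + 16) = -24035 - 1*12 = -24035 - 12 = -24047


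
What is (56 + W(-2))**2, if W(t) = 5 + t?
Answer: 3481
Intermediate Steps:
(56 + W(-2))**2 = (56 + (5 - 2))**2 = (56 + 3)**2 = 59**2 = 3481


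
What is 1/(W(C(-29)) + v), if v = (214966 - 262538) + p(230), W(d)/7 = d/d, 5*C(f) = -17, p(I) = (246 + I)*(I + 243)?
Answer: 1/177583 ≈ 5.6312e-6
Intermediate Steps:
p(I) = (243 + I)*(246 + I) (p(I) = (246 + I)*(243 + I) = (243 + I)*(246 + I))
C(f) = -17/5 (C(f) = (⅕)*(-17) = -17/5)
W(d) = 7 (W(d) = 7*(d/d) = 7*1 = 7)
v = 177576 (v = (214966 - 262538) + (59778 + 230² + 489*230) = -47572 + (59778 + 52900 + 112470) = -47572 + 225148 = 177576)
1/(W(C(-29)) + v) = 1/(7 + 177576) = 1/177583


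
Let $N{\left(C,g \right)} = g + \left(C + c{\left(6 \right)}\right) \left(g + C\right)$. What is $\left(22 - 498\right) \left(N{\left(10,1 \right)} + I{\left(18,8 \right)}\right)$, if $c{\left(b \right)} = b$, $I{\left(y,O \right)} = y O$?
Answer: $-152796$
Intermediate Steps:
$I{\left(y,O \right)} = O y$
$N{\left(C,g \right)} = g + \left(6 + C\right) \left(C + g\right)$ ($N{\left(C,g \right)} = g + \left(C + 6\right) \left(g + C\right) = g + \left(6 + C\right) \left(C + g\right)$)
$\left(22 - 498\right) \left(N{\left(10,1 \right)} + I{\left(18,8 \right)}\right) = \left(22 - 498\right) \left(\left(10^{2} + 6 \cdot 10 + 7 \cdot 1 + 10 \cdot 1\right) + 8 \cdot 18\right) = - 476 \left(\left(100 + 60 + 7 + 10\right) + 144\right) = - 476 \left(177 + 144\right) = \left(-476\right) 321 = -152796$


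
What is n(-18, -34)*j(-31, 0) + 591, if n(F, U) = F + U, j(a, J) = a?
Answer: 2203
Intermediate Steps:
n(-18, -34)*j(-31, 0) + 591 = (-18 - 34)*(-31) + 591 = -52*(-31) + 591 = 1612 + 591 = 2203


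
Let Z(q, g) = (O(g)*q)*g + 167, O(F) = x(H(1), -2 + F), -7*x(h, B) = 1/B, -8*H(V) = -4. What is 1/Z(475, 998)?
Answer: 3486/345137 ≈ 0.010100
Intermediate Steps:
H(V) = ½ (H(V) = -⅛*(-4) = ½)
x(h, B) = -1/(7*B)
O(F) = -1/(7*(-2 + F))
Z(q, g) = 167 - g*q/(-14 + 7*g) (Z(q, g) = ((-1/(-14 + 7*g))*q)*g + 167 = (-q/(-14 + 7*g))*g + 167 = -g*q/(-14 + 7*g) + 167 = 167 - g*q/(-14 + 7*g))
1/Z(475, 998) = 1/((-2338 + 1169*998 - 1*998*475)/(7*(-2 + 998))) = 1/((⅐)*(-2338 + 1166662 - 474050)/996) = 1/((⅐)*(1/996)*690274) = 1/(345137/3486) = 3486/345137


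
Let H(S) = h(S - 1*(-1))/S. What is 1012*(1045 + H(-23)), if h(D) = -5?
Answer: 1057760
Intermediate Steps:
H(S) = -5/S
1012*(1045 + H(-23)) = 1012*(1045 - 5/(-23)) = 1012*(1045 - 5*(-1/23)) = 1012*(1045 + 5/23) = 1012*(24040/23) = 1057760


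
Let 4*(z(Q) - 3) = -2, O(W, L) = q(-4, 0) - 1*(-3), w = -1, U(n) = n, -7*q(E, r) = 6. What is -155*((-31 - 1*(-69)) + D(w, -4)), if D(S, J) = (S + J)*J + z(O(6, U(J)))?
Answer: -18755/2 ≈ -9377.5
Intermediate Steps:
q(E, r) = -6/7 (q(E, r) = -⅐*6 = -6/7)
O(W, L) = 15/7 (O(W, L) = -6/7 - 1*(-3) = -6/7 + 3 = 15/7)
z(Q) = 5/2 (z(Q) = 3 + (¼)*(-2) = 3 - ½ = 5/2)
D(S, J) = 5/2 + J*(J + S) (D(S, J) = (S + J)*J + 5/2 = (J + S)*J + 5/2 = J*(J + S) + 5/2 = 5/2 + J*(J + S))
-155*((-31 - 1*(-69)) + D(w, -4)) = -155*((-31 - 1*(-69)) + (5/2 + (-4)² - 4*(-1))) = -155*((-31 + 69) + (5/2 + 16 + 4)) = -155*(38 + 45/2) = -155*121/2 = -18755/2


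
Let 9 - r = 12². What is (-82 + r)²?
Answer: 47089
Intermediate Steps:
r = -135 (r = 9 - 1*12² = 9 - 1*144 = 9 - 144 = -135)
(-82 + r)² = (-82 - 135)² = (-217)² = 47089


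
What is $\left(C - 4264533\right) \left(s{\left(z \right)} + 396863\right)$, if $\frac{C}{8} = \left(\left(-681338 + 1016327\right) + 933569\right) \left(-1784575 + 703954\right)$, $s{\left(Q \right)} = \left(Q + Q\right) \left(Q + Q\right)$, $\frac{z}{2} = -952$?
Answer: $-163378121762136421179$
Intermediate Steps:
$z = -1904$ ($z = 2 \left(-952\right) = -1904$)
$s{\left(Q \right)} = 4 Q^{2}$ ($s{\left(Q \right)} = 2 Q 2 Q = 4 Q^{2}$)
$C = -10966643316144$ ($C = 8 \left(\left(-681338 + 1016327\right) + 933569\right) \left(-1784575 + 703954\right) = 8 \left(334989 + 933569\right) \left(-1080621\right) = 8 \cdot 1268558 \left(-1080621\right) = 8 \left(-1370830414518\right) = -10966643316144$)
$\left(C - 4264533\right) \left(s{\left(z \right)} + 396863\right) = \left(-10966643316144 - 4264533\right) \left(4 \left(-1904\right)^{2} + 396863\right) = - 10966647580677 \left(4 \cdot 3625216 + 396863\right) = - 10966647580677 \left(14500864 + 396863\right) = \left(-10966647580677\right) 14897727 = -163378121762136421179$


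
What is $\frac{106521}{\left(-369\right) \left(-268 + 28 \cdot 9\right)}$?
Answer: $\frac{35507}{1968} \approx 18.042$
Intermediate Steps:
$\frac{106521}{\left(-369\right) \left(-268 + 28 \cdot 9\right)} = \frac{106521}{\left(-369\right) \left(-268 + 252\right)} = \frac{106521}{\left(-369\right) \left(-16\right)} = \frac{106521}{5904} = 106521 \cdot \frac{1}{5904} = \frac{35507}{1968}$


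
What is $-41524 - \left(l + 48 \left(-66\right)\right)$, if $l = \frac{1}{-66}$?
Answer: $- \frac{2531495}{66} \approx -38356.0$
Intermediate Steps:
$l = - \frac{1}{66} \approx -0.015152$
$-41524 - \left(l + 48 \left(-66\right)\right) = -41524 - \left(- \frac{1}{66} + 48 \left(-66\right)\right) = -41524 - \left(- \frac{1}{66} - 3168\right) = -41524 - - \frac{209089}{66} = -41524 + \frac{209089}{66} = - \frac{2531495}{66}$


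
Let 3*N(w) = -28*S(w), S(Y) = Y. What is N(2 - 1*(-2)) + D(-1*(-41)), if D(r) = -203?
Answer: -721/3 ≈ -240.33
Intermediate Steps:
N(w) = -28*w/3 (N(w) = (-28*w)/3 = -28*w/3)
N(2 - 1*(-2)) + D(-1*(-41)) = -28*(2 - 1*(-2))/3 - 203 = -28*(2 + 2)/3 - 203 = -28/3*4 - 203 = -112/3 - 203 = -721/3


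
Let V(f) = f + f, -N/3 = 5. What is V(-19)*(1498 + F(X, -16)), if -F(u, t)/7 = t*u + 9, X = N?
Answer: 9310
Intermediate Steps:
N = -15 (N = -3*5 = -15)
X = -15
V(f) = 2*f
F(u, t) = -63 - 7*t*u (F(u, t) = -7*(t*u + 9) = -7*(9 + t*u) = -63 - 7*t*u)
V(-19)*(1498 + F(X, -16)) = (2*(-19))*(1498 + (-63 - 7*(-16)*(-15))) = -38*(1498 + (-63 - 1680)) = -38*(1498 - 1743) = -38*(-245) = 9310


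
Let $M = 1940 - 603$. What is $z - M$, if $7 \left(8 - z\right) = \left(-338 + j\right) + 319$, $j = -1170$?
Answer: $- \frac{8114}{7} \approx -1159.1$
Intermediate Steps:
$z = \frac{1245}{7}$ ($z = 8 - \frac{\left(-338 - 1170\right) + 319}{7} = 8 - \frac{-1508 + 319}{7} = 8 - - \frac{1189}{7} = 8 + \frac{1189}{7} = \frac{1245}{7} \approx 177.86$)
$M = 1337$ ($M = 1940 - 603 = 1337$)
$z - M = \frac{1245}{7} - 1337 = - \frac{8114}{7}$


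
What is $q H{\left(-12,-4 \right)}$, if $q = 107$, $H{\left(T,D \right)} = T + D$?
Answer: $-1712$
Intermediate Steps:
$H{\left(T,D \right)} = D + T$
$q H{\left(-12,-4 \right)} = 107 \left(-4 - 12\right) = 107 \left(-16\right) = -1712$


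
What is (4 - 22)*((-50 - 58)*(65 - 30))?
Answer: 68040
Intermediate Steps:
(4 - 22)*((-50 - 58)*(65 - 30)) = -(-1944)*35 = -18*(-3780) = 68040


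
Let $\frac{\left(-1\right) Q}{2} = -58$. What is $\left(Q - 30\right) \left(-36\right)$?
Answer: $-3096$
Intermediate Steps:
$Q = 116$ ($Q = \left(-2\right) \left(-58\right) = 116$)
$\left(Q - 30\right) \left(-36\right) = \left(116 - 30\right) \left(-36\right) = 86 \left(-36\right) = -3096$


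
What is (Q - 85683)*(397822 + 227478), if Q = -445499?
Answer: -332148104600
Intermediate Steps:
(Q - 85683)*(397822 + 227478) = (-445499 - 85683)*(397822 + 227478) = -531182*625300 = -332148104600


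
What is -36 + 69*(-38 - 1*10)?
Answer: -3348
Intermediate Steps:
-36 + 69*(-38 - 1*10) = -36 + 69*(-38 - 10) = -36 + 69*(-48) = -36 - 3312 = -3348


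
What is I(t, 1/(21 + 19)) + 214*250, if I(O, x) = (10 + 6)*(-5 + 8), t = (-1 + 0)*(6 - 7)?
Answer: 53548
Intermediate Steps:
t = 1 (t = -1*(-1) = 1)
I(O, x) = 48 (I(O, x) = 16*3 = 48)
I(t, 1/(21 + 19)) + 214*250 = 48 + 214*250 = 48 + 53500 = 53548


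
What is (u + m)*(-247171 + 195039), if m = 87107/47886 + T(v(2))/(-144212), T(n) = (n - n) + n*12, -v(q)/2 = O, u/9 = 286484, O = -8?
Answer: -116029266858460256606/863216979 ≈ -1.3441e+11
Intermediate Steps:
u = 2578356 (u = 9*286484 = 2578356)
v(q) = 16 (v(q) = -2*(-8) = 16)
T(n) = 12*n (T(n) = 0 + 12*n = 12*n)
m = 3138170143/1726433958 (m = 87107/47886 + (12*16)/(-144212) = 87107*(1/47886) + 192*(-1/144212) = 87107/47886 - 48/36053 = 3138170143/1726433958 ≈ 1.8177)
(u + m)*(-247171 + 195039) = (2578356 + 3138170143/1726433958)*(-247171 + 195039) = (4451364492383191/1726433958)*(-52132) = -116029266858460256606/863216979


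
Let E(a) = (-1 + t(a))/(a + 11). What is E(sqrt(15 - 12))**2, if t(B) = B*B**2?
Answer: 967/3481 - 340*sqrt(3)/3481 ≈ 0.10862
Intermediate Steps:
t(B) = B**3
E(a) = (-1 + a**3)/(11 + a) (E(a) = (-1 + a**3)/(a + 11) = (-1 + a**3)/(11 + a))
E(sqrt(15 - 12))**2 = ((-1 + (sqrt(15 - 12))**3)/(11 + sqrt(15 - 12)))**2 = ((-1 + (sqrt(3))**3)/(11 + sqrt(3)))**2 = ((-1 + 3*sqrt(3))/(11 + sqrt(3)))**2 = (-1 + 3*sqrt(3))**2/(11 + sqrt(3))**2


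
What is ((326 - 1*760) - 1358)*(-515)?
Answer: 922880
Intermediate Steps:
((326 - 1*760) - 1358)*(-515) = ((326 - 760) - 1358)*(-515) = (-434 - 1358)*(-515) = -1792*(-515) = 922880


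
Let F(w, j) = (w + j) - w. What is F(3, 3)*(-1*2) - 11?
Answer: -17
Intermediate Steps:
F(w, j) = j (F(w, j) = (j + w) - w = j)
F(3, 3)*(-1*2) - 11 = 3*(-1*2) - 11 = 3*(-2) - 11 = -6 - 11 = -17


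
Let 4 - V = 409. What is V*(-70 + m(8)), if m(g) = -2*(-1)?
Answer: 27540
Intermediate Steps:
V = -405 (V = 4 - 1*409 = 4 - 409 = -405)
m(g) = 2
V*(-70 + m(8)) = -405*(-70 + 2) = -405*(-68) = 27540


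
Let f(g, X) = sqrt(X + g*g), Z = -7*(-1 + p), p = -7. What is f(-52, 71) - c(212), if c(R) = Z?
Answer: -56 + 5*sqrt(111) ≈ -3.3217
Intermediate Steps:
Z = 56 (Z = -7*(-1 - 7) = -7*(-8) = 56)
c(R) = 56
f(g, X) = sqrt(X + g**2)
f(-52, 71) - c(212) = sqrt(71 + (-52)**2) - 1*56 = sqrt(71 + 2704) - 56 = sqrt(2775) - 56 = 5*sqrt(111) - 56 = -56 + 5*sqrt(111)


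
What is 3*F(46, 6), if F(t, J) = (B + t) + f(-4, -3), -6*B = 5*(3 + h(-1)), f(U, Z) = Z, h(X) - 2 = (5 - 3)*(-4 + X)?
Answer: 283/2 ≈ 141.50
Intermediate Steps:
h(X) = -6 + 2*X (h(X) = 2 + (5 - 3)*(-4 + X) = 2 + 2*(-4 + X) = 2 + (-8 + 2*X) = -6 + 2*X)
B = 25/6 (B = -5*(3 + (-6 + 2*(-1)))/6 = -5*(3 + (-6 - 2))/6 = -5*(3 - 8)/6 = -5*(-5)/6 = -⅙*(-25) = 25/6 ≈ 4.1667)
F(t, J) = 7/6 + t (F(t, J) = (25/6 + t) - 3 = 7/6 + t)
3*F(46, 6) = 3*(7/6 + 46) = 3*(283/6) = 283/2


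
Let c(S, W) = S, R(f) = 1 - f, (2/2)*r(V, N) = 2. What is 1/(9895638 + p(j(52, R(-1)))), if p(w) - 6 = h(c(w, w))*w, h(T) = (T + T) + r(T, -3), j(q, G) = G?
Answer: 1/9895656 ≈ 1.0105e-7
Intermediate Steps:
r(V, N) = 2
h(T) = 2 + 2*T (h(T) = (T + T) + 2 = 2*T + 2 = 2 + 2*T)
p(w) = 6 + w*(2 + 2*w) (p(w) = 6 + (2 + 2*w)*w = 6 + w*(2 + 2*w))
1/(9895638 + p(j(52, R(-1)))) = 1/(9895638 + (6 + 2*(1 - 1*(-1))*(1 + (1 - 1*(-1))))) = 1/(9895638 + (6 + 2*(1 + 1)*(1 + (1 + 1)))) = 1/(9895638 + (6 + 2*2*(1 + 2))) = 1/(9895638 + (6 + 2*2*3)) = 1/(9895638 + (6 + 12)) = 1/(9895638 + 18) = 1/9895656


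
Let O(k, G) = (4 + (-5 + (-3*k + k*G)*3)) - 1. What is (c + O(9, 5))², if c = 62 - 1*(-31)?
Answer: 21025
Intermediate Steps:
c = 93 (c = 62 + 31 = 93)
O(k, G) = -2 - 9*k + 3*G*k (O(k, G) = (4 + (-5 + (-3*k + G*k)*3)) - 1 = (4 + (-5 + (-9*k + 3*G*k))) - 1 = (4 + (-5 - 9*k + 3*G*k)) - 1 = (-1 - 9*k + 3*G*k) - 1 = -2 - 9*k + 3*G*k)
(c + O(9, 5))² = (93 + (-2 - 9*9 + 3*5*9))² = (93 + (-2 - 81 + 135))² = (93 + 52)² = 145² = 21025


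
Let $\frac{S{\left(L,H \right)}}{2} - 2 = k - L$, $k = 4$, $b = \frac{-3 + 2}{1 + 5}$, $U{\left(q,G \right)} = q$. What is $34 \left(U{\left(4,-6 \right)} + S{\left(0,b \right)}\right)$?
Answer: $544$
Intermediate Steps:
$b = - \frac{1}{6} \approx -0.16667$
$S{\left(L,H \right)} = 12 - 2 L$ ($S{\left(L,H \right)} = 4 + 2 \left(4 - L\right) = 4 - \left(-8 + 2 L\right) = 12 - 2 L$)
$34 \left(U{\left(4,-6 \right)} + S{\left(0,b \right)}\right) = 34 \left(4 + \left(12 - 0\right)\right) = 34 \left(4 + \left(12 + 0\right)\right) = 34 \left(4 + 12\right) = 34 \cdot 16 = 544$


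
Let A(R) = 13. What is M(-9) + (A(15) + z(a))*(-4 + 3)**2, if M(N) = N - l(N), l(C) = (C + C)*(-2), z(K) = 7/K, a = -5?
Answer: -167/5 ≈ -33.400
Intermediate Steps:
l(C) = -4*C (l(C) = (2*C)*(-2) = -4*C)
M(N) = 5*N (M(N) = N - (-4)*N = N + 4*N = 5*N)
M(-9) + (A(15) + z(a))*(-4 + 3)**2 = 5*(-9) + (13 + 7/(-5))*(-4 + 3)**2 = -45 + (13 + 7*(-1/5))*(-1)**2 = -45 + (13 - 7/5)*1 = -45 + (58/5)*1 = -45 + 58/5 = -167/5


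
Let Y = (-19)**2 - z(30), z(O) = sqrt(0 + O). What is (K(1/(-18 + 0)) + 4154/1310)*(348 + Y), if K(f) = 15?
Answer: 8438518/655 - 11902*sqrt(30)/655 ≈ 12784.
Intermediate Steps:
z(O) = sqrt(O)
Y = 361 - sqrt(30) (Y = (-19)**2 - sqrt(30) = 361 - sqrt(30) ≈ 355.52)
(K(1/(-18 + 0)) + 4154/1310)*(348 + Y) = (15 + 4154/1310)*(348 + (361 - sqrt(30))) = (15 + 4154*(1/1310))*(709 - sqrt(30)) = (15 + 2077/655)*(709 - sqrt(30)) = 11902*(709 - sqrt(30))/655 = 8438518/655 - 11902*sqrt(30)/655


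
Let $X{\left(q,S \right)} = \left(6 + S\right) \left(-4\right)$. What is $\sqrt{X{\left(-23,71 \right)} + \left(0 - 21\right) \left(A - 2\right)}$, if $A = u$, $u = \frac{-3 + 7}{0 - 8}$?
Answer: $\frac{i \sqrt{1022}}{2} \approx 15.984 i$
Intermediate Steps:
$X{\left(q,S \right)} = -24 - 4 S$
$u = - \frac{1}{2}$ ($u = \frac{4}{-8} = 4 \left(- \frac{1}{8}\right) = - \frac{1}{2} \approx -0.5$)
$A = - \frac{1}{2} \approx -0.5$
$\sqrt{X{\left(-23,71 \right)} + \left(0 - 21\right) \left(A - 2\right)} = \sqrt{\left(-24 - 284\right) + \left(0 - 21\right) \left(- \frac{1}{2} - 2\right)} = \sqrt{\left(-24 - 284\right) - - \frac{105}{2}} = \sqrt{-308 + \frac{105}{2}} = \sqrt{- \frac{511}{2}} = \frac{i \sqrt{1022}}{2}$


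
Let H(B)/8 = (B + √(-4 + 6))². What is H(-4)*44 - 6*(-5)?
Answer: 6366 - 2816*√2 ≈ 2383.6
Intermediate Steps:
H(B) = 8*(B + √2)² (H(B) = 8*(B + √(-4 + 6))² = 8*(B + √2)²)
H(-4)*44 - 6*(-5) = (8*(-4 + √2)²)*44 - 6*(-5) = 352*(-4 + √2)² + 30 = 30 + 352*(-4 + √2)²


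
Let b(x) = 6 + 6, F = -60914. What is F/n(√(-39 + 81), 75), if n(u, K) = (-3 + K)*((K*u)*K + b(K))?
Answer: 30457/3986718318 - 19035625*√42/5315624424 ≈ -0.023200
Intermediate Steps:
b(x) = 12
n(u, K) = (-3 + K)*(12 + u*K²) (n(u, K) = (-3 + K)*((K*u)*K + 12) = (-3 + K)*(u*K² + 12) = (-3 + K)*(12 + u*K²))
F/n(√(-39 + 81), 75) = -60914/(-36 + 12*75 + √(-39 + 81)*75³ - 3*√(-39 + 81)*75²) = -60914/(-36 + 900 + √42*421875 - 3*√42*5625) = -60914/(-36 + 900 + 421875*√42 - 16875*√42) = -60914/(864 + 405000*√42)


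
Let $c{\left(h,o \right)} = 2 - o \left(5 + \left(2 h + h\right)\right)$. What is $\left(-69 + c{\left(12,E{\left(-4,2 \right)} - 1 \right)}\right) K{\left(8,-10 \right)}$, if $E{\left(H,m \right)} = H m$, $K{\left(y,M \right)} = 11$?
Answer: $3322$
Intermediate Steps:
$c{\left(h,o \right)} = 2 - o \left(5 + 3 h\right)$
$\left(-69 + c{\left(12,E{\left(-4,2 \right)} - 1 \right)}\right) K{\left(8,-10 \right)} = \left(-69 - \left(-2 + 41 \left(\left(-4\right) 2 - 1\right)\right)\right) 11 = \left(-69 - \left(-2 + 41 \left(-8 - 1\right)\right)\right) 11 = \left(-69 - \left(-47 - 324\right)\right) 11 = \left(-69 + \left(2 + 45 + 324\right)\right) 11 = \left(-69 + 371\right) 11 = 302 \cdot 11 = 3322$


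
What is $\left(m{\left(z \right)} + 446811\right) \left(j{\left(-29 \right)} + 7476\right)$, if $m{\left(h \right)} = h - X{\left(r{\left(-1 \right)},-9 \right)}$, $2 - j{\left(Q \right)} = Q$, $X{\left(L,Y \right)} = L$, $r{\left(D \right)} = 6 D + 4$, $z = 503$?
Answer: $3358001212$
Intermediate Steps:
$r{\left(D \right)} = 4 + 6 D$
$j{\left(Q \right)} = 2 - Q$
$m{\left(h \right)} = 2 + h$ ($m{\left(h \right)} = h - \left(4 + 6 \left(-1\right)\right) = h - \left(4 - 6\right) = h - -2 = h + 2 = 2 + h$)
$\left(m{\left(z \right)} + 446811\right) \left(j{\left(-29 \right)} + 7476\right) = \left(\left(2 + 503\right) + 446811\right) \left(\left(2 - -29\right) + 7476\right) = \left(505 + 446811\right) \left(\left(2 + 29\right) + 7476\right) = 447316 \left(31 + 7476\right) = 447316 \cdot 7507 = 3358001212$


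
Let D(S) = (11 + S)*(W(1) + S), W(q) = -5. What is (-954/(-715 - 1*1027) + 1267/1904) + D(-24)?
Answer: 89603219/236912 ≈ 378.21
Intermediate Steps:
D(S) = (-5 + S)*(11 + S) (D(S) = (11 + S)*(-5 + S) = (-5 + S)*(11 + S))
(-954/(-715 - 1*1027) + 1267/1904) + D(-24) = (-954/(-715 - 1*1027) + 1267/1904) + (-55 + (-24)² + 6*(-24)) = (-954/(-715 - 1027) + 1267*(1/1904)) + (-55 + 576 - 144) = (-954/(-1742) + 181/272) + 377 = (-954*(-1/1742) + 181/272) + 377 = (477/871 + 181/272) + 377 = 287395/236912 + 377 = 89603219/236912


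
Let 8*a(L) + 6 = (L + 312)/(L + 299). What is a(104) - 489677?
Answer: -60720025/124 ≈ -4.8968e+5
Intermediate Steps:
a(L) = -3/4 + (312 + L)/(8*(299 + L)) (a(L) = -3/4 + ((L + 312)/(L + 299))/8 = -3/4 + ((312 + L)/(299 + L))/8 = -3/4 + (312 + L)/(8*(299 + L)))
a(104) - 489677 = (-1482 - 5*104)/(8*(299 + 104)) - 489677 = (1/8)*(-1482 - 520)/403 - 489677 = (1/8)*(1/403)*(-2002) - 489677 = -77/124 - 489677 = -60720025/124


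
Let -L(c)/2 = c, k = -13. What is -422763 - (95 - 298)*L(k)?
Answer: -417485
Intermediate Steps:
L(c) = -2*c
-422763 - (95 - 298)*L(k) = -422763 - (95 - 298)*(-2*(-13)) = -422763 - (-203)*26 = -422763 - 1*(-5278) = -422763 + 5278 = -417485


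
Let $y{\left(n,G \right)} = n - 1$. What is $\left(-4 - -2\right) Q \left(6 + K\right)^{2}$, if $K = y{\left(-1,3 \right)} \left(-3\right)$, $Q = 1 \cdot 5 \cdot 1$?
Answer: $-1440$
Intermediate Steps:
$y{\left(n,G \right)} = -1 + n$ ($y{\left(n,G \right)} = n - 1 = -1 + n$)
$Q = 5$ ($Q = 5 \cdot 1 = 5$)
$K = 6$ ($K = \left(-1 - 1\right) \left(-3\right) = \left(-2\right) \left(-3\right) = 6$)
$\left(-4 - -2\right) Q \left(6 + K\right)^{2} = \left(-4 - -2\right) 5 \left(6 + 6\right)^{2} = \left(-4 + 2\right) 5 \cdot 12^{2} = \left(-2\right) 5 \cdot 144 = \left(-10\right) 144 = -1440$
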